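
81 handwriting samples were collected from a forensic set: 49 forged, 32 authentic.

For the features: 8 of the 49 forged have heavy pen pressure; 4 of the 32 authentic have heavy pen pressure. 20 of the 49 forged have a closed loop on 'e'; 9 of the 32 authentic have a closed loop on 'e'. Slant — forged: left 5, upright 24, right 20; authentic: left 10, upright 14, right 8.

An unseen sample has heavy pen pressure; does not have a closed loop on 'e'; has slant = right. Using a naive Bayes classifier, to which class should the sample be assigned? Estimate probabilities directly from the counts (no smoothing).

forged

forged: (49/81) × (8/49) × (29/49) × (20/49) ≈ 0.0238584
authentic: (32/81) × (4/32) × (23/32) × (8/32) ≈ 0.00887346
Highest score → forged.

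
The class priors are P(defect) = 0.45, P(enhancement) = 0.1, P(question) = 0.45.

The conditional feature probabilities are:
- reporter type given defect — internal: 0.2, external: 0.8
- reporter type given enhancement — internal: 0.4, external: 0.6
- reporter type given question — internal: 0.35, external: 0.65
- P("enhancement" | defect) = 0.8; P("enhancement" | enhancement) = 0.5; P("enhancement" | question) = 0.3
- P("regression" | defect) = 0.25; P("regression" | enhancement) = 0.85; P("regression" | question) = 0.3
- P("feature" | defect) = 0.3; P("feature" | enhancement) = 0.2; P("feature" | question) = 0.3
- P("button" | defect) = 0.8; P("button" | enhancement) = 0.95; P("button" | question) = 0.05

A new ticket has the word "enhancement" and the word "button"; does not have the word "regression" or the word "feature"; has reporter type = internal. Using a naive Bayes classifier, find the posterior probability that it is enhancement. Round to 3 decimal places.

defect: 0.45 × 0.2 × 0.8 × (1−0.25) × (1−0.3) × 0.8 = 0.03024
enhancement: 0.1 × 0.4 × 0.5 × (1−0.85) × (1−0.2) × 0.95 = 0.00228
question: 0.45 × 0.35 × 0.3 × (1−0.3) × (1−0.3) × 0.05 = 0.001157625
P(enhancement | x) = 0.00228 / 0.033677625 ≈ 0.068

0.068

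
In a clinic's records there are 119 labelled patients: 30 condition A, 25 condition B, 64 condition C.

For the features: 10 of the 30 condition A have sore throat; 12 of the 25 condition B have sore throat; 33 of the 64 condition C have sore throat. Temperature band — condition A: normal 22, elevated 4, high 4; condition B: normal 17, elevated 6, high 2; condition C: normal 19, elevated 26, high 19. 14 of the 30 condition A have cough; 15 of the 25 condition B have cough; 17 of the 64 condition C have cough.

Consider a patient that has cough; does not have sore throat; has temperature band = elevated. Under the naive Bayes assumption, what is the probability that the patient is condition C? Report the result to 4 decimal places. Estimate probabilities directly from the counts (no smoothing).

condition A: (30/119) × (20/30) × (4/30) × (14/30) ≈ 0.0104575
condition B: (25/119) × (13/25) × (6/25) × (15/25) ≈ 0.0157311
condition C: (64/119) × (31/64) × (26/64) × (17/64) ≈ 0.028111
P(condition C | x) = 0.028111 / 0.0542996 ≈ 0.5177

0.5177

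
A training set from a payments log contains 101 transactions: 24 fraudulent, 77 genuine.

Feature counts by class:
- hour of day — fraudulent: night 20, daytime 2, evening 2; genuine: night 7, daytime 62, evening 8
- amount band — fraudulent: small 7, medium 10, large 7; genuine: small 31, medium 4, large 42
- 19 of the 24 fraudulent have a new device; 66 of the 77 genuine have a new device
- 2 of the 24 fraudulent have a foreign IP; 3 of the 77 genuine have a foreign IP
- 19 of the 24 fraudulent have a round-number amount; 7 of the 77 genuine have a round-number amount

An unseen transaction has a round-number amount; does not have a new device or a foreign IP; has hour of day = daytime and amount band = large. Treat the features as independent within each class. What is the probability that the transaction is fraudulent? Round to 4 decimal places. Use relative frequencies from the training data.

fraudulent: (24/101) × (2/24) × (7/24) × (5/24) × (22/24) × (19/24) ≈ 0.000873188
genuine: (77/101) × (62/77) × (42/77) × (11/77) × (74/77) × (7/77) ≈ 0.00417907
P(fraudulent | x) = 0.000873188 / 0.005052258 ≈ 0.1728

0.1728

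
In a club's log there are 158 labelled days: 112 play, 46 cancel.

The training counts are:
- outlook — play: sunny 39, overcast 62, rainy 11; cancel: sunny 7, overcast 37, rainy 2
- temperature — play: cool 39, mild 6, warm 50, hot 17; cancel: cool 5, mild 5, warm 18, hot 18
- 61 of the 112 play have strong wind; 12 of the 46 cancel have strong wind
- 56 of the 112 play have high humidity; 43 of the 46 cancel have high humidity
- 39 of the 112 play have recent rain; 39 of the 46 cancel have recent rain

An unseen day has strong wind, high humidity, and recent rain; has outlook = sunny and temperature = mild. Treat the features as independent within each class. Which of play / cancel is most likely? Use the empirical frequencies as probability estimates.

play: (112/158) × (39/112) × (6/112) × (61/112) × (56/112) × (39/112) ≈ 0.00125392
cancel: (46/158) × (7/46) × (5/46) × (12/46) × (43/46) × (39/46) ≈ 0.000995621
Highest score → play.

play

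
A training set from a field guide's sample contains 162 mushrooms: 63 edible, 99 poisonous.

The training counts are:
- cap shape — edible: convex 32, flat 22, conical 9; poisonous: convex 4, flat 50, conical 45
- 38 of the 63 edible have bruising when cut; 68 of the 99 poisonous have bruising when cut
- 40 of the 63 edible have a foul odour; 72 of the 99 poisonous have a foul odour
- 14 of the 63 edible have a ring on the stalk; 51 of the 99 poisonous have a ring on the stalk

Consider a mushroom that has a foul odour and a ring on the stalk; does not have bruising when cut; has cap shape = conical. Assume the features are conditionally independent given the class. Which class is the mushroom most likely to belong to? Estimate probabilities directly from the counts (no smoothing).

poisonous

edible: (63/162) × (9/63) × (25/63) × (40/63) × (14/63) ≈ 0.00311053
poisonous: (99/162) × (45/99) × (31/99) × (72/99) × (51/99) ≈ 0.0325879
Highest score → poisonous.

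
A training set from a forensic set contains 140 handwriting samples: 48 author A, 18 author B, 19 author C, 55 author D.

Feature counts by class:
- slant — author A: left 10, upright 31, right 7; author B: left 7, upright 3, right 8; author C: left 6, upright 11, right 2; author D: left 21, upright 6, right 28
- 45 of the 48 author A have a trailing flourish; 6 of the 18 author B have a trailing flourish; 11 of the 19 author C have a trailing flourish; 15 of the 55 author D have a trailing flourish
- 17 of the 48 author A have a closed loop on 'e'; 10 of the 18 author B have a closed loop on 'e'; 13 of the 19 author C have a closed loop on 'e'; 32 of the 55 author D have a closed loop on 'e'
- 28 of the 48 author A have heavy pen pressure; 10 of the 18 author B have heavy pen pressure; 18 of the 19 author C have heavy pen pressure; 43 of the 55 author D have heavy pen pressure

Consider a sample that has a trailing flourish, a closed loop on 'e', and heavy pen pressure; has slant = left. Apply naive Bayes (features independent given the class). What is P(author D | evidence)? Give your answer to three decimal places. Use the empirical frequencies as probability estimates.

author A: (48/140) × (10/48) × (45/48) × (17/48) × (28/48) ≈ 0.0138346
author B: (18/140) × (7/18) × (6/18) × (10/18) × (10/18) ≈ 0.00514403
author C: (19/140) × (6/19) × (11/19) × (13/19) × (18/19) ≈ 0.0160831
author D: (55/140) × (21/55) × (15/55) × (32/55) × (43/55) ≈ 0.0186086
P(author D | x) = 0.0186086 / 0.05367033 ≈ 0.347

0.347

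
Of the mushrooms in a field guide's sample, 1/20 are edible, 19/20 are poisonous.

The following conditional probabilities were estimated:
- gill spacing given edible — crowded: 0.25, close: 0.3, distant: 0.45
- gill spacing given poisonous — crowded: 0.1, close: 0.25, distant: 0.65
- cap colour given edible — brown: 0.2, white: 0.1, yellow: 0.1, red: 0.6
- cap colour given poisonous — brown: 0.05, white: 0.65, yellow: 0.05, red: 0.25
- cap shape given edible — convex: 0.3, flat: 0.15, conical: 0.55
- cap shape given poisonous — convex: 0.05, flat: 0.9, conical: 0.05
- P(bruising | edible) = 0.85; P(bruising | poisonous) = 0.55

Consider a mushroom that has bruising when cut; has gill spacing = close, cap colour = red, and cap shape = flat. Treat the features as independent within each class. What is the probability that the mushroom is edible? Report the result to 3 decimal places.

edible: 0.05 × 0.3 × 0.6 × 0.15 × 0.85 = 0.0011475
poisonous: 0.95 × 0.25 × 0.25 × 0.9 × 0.55 = 0.029390625
P(edible | x) = 0.0011475 / 0.030538125 ≈ 0.038

0.038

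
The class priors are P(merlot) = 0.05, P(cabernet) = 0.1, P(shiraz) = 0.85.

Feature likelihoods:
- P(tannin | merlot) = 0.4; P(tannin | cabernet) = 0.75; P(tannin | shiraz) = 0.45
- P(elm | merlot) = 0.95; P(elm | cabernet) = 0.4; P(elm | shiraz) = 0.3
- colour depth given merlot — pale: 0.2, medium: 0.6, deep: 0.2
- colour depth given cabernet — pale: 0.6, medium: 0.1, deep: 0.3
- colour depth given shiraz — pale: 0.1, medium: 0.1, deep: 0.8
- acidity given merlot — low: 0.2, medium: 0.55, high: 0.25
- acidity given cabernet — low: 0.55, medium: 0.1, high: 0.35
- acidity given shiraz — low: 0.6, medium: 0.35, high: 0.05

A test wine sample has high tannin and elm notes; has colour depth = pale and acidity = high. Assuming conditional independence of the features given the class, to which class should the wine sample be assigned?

cabernet

merlot: 0.05 × 0.4 × 0.95 × 0.2 × 0.25 = 0.00095
cabernet: 0.1 × 0.75 × 0.4 × 0.6 × 0.35 = 0.0063
shiraz: 0.85 × 0.45 × 0.3 × 0.1 × 0.05 = 0.00057375
Highest score → cabernet.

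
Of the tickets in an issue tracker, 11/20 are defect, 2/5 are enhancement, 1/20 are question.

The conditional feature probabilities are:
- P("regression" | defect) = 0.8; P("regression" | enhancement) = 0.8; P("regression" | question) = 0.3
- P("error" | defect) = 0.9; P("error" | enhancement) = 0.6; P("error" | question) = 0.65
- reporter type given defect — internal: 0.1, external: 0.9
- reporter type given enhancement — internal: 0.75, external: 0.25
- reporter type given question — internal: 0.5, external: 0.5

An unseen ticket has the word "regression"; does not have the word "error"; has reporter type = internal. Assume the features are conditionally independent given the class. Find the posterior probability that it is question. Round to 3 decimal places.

0.025

defect: 0.55 × 0.8 × (1−0.9) × 0.1 = 0.0044
enhancement: 0.4 × 0.8 × (1−0.6) × 0.75 = 0.096
question: 0.05 × 0.3 × (1−0.65) × 0.5 = 0.002625
P(question | x) = 0.002625 / 0.103025 ≈ 0.025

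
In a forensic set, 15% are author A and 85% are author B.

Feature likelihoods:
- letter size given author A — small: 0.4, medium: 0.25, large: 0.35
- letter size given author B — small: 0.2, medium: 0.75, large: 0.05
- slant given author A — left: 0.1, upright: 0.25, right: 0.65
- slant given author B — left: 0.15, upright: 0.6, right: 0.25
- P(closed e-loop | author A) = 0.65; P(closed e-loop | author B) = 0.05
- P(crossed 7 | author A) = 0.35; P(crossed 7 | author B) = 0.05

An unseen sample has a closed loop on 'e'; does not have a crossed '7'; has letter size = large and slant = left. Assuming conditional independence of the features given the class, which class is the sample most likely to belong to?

author A: 0.15 × 0.35 × 0.1 × 0.65 × (1−0.35) = 0.002218125
author B: 0.85 × 0.05 × 0.15 × 0.05 × (1−0.05) = 0.0003028125
Highest score → author A.

author A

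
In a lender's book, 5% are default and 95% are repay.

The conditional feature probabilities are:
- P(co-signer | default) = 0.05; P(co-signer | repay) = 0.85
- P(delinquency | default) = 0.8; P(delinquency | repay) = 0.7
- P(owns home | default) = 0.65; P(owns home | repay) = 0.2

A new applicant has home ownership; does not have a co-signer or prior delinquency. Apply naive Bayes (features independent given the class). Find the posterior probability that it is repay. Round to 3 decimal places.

0.581

default: 0.05 × (1−0.05) × (1−0.8) × 0.65 = 0.006175
repay: 0.95 × (1−0.85) × (1−0.7) × 0.2 = 0.00855
P(repay | x) = 0.00855 / 0.014725 ≈ 0.581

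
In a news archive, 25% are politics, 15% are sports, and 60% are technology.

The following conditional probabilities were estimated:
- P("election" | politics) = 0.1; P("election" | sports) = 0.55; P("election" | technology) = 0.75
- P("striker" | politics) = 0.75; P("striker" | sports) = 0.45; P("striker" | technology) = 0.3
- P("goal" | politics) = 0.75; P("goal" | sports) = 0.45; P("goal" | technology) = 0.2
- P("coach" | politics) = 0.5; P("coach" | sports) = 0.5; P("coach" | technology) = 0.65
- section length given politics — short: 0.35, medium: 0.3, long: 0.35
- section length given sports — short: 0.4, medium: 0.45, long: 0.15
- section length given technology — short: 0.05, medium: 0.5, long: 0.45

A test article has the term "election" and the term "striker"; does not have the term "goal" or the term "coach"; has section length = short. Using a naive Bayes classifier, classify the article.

sports

politics: 0.25 × 0.1 × 0.75 × (1−0.75) × (1−0.5) × 0.35 = 0.0008203125
sports: 0.15 × 0.55 × 0.45 × (1−0.45) × (1−0.5) × 0.4 = 0.00408375
technology: 0.6 × 0.75 × 0.3 × (1−0.2) × (1−0.65) × 0.05 = 0.00189
Highest score → sports.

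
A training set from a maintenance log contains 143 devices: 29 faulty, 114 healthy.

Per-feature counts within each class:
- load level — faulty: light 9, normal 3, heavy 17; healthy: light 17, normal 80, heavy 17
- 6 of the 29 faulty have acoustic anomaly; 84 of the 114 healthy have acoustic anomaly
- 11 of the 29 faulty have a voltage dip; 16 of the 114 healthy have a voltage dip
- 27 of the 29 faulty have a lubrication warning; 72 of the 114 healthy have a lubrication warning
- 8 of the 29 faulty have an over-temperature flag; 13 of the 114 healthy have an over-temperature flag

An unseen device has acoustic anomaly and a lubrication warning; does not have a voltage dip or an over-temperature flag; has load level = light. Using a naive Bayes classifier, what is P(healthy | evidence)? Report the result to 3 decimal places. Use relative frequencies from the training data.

faulty: (29/143) × (9/29) × (6/29) × (18/29) × (27/29) × (21/29) ≈ 0.00544906
healthy: (114/143) × (17/114) × (84/114) × (98/114) × (72/114) × (101/114) ≈ 0.0421359
P(healthy | x) = 0.0421359 / 0.04758496 ≈ 0.885

0.885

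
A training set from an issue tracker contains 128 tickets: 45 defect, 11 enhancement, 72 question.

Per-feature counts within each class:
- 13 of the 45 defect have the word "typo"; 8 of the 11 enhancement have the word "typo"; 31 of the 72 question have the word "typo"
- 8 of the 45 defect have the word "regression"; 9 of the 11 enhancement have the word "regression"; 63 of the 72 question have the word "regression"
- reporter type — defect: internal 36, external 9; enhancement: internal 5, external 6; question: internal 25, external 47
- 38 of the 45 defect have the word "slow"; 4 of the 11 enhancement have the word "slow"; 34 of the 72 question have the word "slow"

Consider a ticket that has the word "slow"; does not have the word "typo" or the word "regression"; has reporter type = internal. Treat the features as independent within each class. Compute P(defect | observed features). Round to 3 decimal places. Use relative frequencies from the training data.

defect: (45/128) × (32/45) × (37/45) × (36/45) × (38/45) ≈ 0.138864
enhancement: (11/128) × (3/11) × (2/11) × (5/11) × (4/11) ≈ 0.000704358
question: (72/128) × (41/72) × (9/72) × (25/72) × (34/72) ≈ 0.00656505
P(defect | x) = 0.138864 / 0.146133408 ≈ 0.950

0.950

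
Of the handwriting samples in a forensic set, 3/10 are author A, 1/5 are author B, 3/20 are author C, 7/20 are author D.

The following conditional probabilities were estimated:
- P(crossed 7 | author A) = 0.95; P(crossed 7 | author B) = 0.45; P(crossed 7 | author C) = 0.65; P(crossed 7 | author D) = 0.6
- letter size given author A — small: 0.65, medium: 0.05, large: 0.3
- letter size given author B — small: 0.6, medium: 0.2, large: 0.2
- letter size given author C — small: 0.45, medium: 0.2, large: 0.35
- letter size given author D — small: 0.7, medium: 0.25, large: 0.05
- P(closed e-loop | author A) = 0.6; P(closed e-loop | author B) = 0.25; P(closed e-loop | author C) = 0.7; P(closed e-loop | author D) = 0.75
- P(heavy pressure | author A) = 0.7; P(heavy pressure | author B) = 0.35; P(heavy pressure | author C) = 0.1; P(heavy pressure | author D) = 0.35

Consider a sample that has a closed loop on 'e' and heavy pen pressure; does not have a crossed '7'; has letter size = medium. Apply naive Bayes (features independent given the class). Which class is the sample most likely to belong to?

author A: 0.3 × (1−0.95) × 0.05 × 0.6 × 0.7 = 0.000315
author B: 0.2 × (1−0.45) × 0.2 × 0.25 × 0.35 = 0.001925
author C: 0.15 × (1−0.65) × 0.2 × 0.7 × 0.1 = 0.000735
author D: 0.35 × (1−0.6) × 0.25 × 0.75 × 0.35 = 0.0091875
Highest score → author D.

author D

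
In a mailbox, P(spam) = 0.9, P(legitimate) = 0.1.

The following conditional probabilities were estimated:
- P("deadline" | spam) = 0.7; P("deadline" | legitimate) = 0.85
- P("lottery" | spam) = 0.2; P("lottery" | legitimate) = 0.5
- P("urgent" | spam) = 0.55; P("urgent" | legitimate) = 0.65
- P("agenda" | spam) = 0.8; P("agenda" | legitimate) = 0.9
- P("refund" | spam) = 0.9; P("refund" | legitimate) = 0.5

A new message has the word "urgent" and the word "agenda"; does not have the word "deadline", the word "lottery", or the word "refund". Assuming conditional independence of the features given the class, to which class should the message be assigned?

spam: 0.9 × (1−0.7) × (1−0.2) × 0.55 × 0.8 × (1−0.9) = 0.009504
legitimate: 0.1 × (1−0.85) × (1−0.5) × 0.65 × 0.9 × (1−0.5) = 0.00219375
Highest score → spam.

spam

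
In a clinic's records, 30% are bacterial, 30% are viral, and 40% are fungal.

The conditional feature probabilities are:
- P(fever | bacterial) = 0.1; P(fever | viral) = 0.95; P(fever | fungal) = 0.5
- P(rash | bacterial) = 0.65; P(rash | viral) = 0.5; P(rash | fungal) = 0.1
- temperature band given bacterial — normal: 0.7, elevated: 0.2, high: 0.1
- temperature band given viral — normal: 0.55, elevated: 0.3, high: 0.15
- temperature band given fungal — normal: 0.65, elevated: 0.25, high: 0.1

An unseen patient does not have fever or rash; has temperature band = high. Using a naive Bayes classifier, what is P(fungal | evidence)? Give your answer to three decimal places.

0.630

bacterial: 0.3 × (1−0.1) × (1−0.65) × 0.1 = 0.00945
viral: 0.3 × (1−0.95) × (1−0.5) × 0.15 = 0.001125
fungal: 0.4 × (1−0.5) × (1−0.1) × 0.1 = 0.018
P(fungal | x) = 0.018 / 0.028575 ≈ 0.630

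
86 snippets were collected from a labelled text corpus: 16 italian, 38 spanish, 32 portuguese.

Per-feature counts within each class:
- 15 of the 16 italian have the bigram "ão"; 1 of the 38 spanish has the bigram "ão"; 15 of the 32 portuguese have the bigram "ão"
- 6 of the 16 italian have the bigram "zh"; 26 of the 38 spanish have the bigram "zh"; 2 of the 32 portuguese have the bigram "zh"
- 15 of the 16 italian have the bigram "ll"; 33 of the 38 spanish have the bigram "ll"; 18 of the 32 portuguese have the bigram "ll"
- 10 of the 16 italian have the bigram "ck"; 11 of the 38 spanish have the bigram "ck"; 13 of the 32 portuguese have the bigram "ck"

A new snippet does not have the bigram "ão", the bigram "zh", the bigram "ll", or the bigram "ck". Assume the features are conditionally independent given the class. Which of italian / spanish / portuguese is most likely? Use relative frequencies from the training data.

italian: (16/86) × (1/16) × (10/16) × (1/16) × (6/16) ≈ 0.000170331
spanish: (38/86) × (37/38) × (12/38) × (5/38) × (27/38) ≈ 0.0127019
portuguese: (32/86) × (17/32) × (30/32) × (14/32) × (19/32) ≈ 0.0481397
Highest score → portuguese.

portuguese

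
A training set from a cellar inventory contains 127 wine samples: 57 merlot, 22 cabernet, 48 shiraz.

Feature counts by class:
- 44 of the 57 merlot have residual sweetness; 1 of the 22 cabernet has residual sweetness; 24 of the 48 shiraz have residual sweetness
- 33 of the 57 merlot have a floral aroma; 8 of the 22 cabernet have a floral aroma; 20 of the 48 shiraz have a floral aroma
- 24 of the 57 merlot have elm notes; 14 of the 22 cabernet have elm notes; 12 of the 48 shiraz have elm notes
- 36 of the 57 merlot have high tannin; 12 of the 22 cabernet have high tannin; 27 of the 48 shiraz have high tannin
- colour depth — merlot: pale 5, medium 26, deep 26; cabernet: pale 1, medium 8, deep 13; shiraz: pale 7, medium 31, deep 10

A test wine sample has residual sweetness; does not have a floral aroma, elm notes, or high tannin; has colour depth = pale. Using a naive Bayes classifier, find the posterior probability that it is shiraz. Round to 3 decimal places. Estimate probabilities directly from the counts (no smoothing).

merlot: (57/127) × (44/57) × (24/57) × (33/57) × (21/57) × (5/57) ≈ 0.00272938
cabernet: (22/127) × (1/22) × (14/22) × (8/22) × (10/22) × (1/22) ≈ 0.0000376464
shiraz: (48/127) × (24/48) × (28/48) × (36/48) × (21/48) × (7/48) ≈ 0.00527498
P(shiraz | x) = 0.00527498 / 0.0080420064 ≈ 0.656

0.656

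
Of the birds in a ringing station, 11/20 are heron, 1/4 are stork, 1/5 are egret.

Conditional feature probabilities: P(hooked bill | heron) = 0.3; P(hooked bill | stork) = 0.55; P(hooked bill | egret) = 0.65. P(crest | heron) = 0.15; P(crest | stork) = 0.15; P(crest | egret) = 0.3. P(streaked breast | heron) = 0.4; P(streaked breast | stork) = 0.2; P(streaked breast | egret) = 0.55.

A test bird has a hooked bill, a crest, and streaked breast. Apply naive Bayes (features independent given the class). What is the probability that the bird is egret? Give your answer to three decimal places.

heron: 0.55 × 0.3 × 0.15 × 0.4 = 0.0099
stork: 0.25 × 0.55 × 0.15 × 0.2 = 0.004125
egret: 0.2 × 0.65 × 0.3 × 0.55 = 0.02145
P(egret | x) = 0.02145 / 0.035475 ≈ 0.605

0.605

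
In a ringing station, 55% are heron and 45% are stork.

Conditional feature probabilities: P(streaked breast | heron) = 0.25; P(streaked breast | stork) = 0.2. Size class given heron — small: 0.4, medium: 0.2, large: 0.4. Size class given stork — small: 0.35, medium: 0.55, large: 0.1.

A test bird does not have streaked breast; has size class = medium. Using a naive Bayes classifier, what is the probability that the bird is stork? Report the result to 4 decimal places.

heron: 0.55 × (1−0.25) × 0.2 = 0.0825
stork: 0.45 × (1−0.2) × 0.55 = 0.198
P(stork | x) = 0.198 / 0.2805 ≈ 0.7059

0.7059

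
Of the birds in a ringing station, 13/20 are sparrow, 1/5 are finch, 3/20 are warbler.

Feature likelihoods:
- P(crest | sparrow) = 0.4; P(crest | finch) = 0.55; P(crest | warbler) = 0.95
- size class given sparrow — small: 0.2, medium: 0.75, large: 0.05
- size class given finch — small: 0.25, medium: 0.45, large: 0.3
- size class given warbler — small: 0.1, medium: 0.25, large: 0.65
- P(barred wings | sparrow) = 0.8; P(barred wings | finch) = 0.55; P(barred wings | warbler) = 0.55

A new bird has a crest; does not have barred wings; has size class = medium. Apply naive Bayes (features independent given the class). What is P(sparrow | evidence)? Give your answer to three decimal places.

sparrow: 0.65 × 0.4 × 0.75 × (1−0.8) = 0.039
finch: 0.2 × 0.55 × 0.45 × (1−0.55) = 0.022275
warbler: 0.15 × 0.95 × 0.25 × (1−0.55) = 0.01603125
P(sparrow | x) = 0.039 / 0.07730625 ≈ 0.504

0.504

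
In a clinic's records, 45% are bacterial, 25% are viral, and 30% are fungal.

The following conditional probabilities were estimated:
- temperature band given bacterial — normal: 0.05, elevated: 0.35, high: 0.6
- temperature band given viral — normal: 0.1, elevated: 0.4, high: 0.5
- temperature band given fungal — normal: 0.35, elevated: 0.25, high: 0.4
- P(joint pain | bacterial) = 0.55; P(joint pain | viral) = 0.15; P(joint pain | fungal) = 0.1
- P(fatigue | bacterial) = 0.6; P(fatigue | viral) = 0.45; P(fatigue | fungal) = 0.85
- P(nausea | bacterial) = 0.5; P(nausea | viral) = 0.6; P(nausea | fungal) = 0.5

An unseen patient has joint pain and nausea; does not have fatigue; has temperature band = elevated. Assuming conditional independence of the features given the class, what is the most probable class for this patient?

bacterial

bacterial: 0.45 × 0.35 × 0.55 × (1−0.6) × 0.5 = 0.017325
viral: 0.25 × 0.4 × 0.15 × (1−0.45) × 0.6 = 0.00495
fungal: 0.3 × 0.25 × 0.1 × (1−0.85) × 0.5 = 0.0005625
Highest score → bacterial.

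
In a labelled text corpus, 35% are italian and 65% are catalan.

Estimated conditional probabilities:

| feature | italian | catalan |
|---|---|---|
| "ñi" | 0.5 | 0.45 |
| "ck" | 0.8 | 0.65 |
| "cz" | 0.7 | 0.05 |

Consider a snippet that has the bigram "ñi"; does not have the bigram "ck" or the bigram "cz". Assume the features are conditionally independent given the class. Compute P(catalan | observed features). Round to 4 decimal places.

0.9026

italian: 0.35 × 0.5 × (1−0.8) × (1−0.7) = 0.0105
catalan: 0.65 × 0.45 × (1−0.65) × (1−0.05) = 0.09725625
P(catalan | x) = 0.09725625 / 0.10775625 ≈ 0.9026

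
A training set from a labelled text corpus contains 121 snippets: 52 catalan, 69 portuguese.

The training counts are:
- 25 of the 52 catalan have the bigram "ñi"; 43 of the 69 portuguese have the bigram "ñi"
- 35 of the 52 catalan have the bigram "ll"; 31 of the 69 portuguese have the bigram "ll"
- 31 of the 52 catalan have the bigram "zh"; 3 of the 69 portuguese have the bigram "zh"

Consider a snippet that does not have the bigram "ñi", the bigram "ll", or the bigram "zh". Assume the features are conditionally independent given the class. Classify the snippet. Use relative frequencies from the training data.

catalan: (52/121) × (27/52) × (17/52) × (21/52) ≈ 0.0294605
portuguese: (69/121) × (26/69) × (38/69) × (66/69) ≈ 0.113192
Highest score → portuguese.

portuguese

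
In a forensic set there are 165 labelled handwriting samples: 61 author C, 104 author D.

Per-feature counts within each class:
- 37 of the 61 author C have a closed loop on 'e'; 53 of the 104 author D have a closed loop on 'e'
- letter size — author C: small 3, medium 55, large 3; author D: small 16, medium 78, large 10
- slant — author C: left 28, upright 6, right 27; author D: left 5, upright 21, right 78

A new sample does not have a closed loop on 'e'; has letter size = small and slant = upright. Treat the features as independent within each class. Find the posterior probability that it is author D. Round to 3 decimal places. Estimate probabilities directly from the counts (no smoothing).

0.932

author C: (61/165) × (24/61) × (3/61) × (6/61) ≈ 0.000703623
author D: (104/165) × (51/104) × (16/104) × (21/104) ≈ 0.00960194
P(author D | x) = 0.00960194 / 0.010305563 ≈ 0.932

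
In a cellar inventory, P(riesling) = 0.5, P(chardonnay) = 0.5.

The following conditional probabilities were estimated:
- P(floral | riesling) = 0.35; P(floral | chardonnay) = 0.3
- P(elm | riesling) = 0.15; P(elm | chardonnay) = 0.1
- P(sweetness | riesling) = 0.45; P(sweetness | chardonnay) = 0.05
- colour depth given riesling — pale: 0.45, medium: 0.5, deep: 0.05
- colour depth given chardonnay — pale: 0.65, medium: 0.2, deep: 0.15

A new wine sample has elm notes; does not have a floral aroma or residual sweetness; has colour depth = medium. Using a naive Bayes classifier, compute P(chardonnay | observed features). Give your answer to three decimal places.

riesling: 0.5 × (1−0.35) × 0.15 × (1−0.45) × 0.5 = 0.01340625
chardonnay: 0.5 × (1−0.3) × 0.1 × (1−0.05) × 0.2 = 0.00665
P(chardonnay | x) = 0.00665 / 0.02005625 ≈ 0.332

0.332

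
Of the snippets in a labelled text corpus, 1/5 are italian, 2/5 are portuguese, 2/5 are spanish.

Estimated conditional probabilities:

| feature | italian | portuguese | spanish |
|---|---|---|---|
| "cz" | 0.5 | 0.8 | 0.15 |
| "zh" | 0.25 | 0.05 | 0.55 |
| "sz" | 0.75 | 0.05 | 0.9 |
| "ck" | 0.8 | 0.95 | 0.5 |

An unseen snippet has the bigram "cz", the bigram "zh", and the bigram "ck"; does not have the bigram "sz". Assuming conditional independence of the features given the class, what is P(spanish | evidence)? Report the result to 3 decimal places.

0.078

italian: 0.2 × 0.5 × 0.25 × (1−0.75) × 0.8 = 0.005
portuguese: 0.4 × 0.8 × 0.05 × (1−0.05) × 0.95 = 0.01444
spanish: 0.4 × 0.15 × 0.55 × (1−0.9) × 0.5 = 0.00165
P(spanish | x) = 0.00165 / 0.02109 ≈ 0.078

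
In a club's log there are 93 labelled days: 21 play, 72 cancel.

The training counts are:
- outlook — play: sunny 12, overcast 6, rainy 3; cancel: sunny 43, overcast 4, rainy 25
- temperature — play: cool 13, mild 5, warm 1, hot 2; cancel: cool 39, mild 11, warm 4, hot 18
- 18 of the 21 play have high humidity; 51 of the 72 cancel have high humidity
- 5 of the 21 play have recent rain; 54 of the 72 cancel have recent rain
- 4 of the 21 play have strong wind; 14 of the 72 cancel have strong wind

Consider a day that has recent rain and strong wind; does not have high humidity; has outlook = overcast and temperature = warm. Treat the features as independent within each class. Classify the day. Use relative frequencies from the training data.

cancel

play: (21/93) × (6/21) × (1/21) × (3/21) × (5/21) × (4/21) ≈ 0.0000199041
cancel: (72/93) × (4/72) × (4/72) × (21/72) × (54/72) × (14/72) ≈ 0.000101636
Highest score → cancel.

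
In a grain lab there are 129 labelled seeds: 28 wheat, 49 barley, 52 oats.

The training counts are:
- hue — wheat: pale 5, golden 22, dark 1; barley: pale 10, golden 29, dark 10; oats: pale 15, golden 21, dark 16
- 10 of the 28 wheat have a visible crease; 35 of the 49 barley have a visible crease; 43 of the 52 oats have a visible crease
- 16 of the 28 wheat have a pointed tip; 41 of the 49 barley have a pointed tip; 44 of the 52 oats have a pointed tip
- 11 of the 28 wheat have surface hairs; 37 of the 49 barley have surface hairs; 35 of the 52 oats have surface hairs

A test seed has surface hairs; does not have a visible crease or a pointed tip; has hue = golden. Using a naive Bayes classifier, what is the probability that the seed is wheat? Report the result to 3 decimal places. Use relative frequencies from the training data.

0.630

wheat: (28/129) × (22/28) × (18/28) × (12/28) × (11/28) ≈ 0.0184589
barley: (49/129) × (29/49) × (14/49) × (8/49) × (37/49) ≈ 0.00791844
oats: (52/129) × (21/52) × (9/52) × (8/52) × (35/52) ≈ 0.00291756
P(wheat | x) = 0.0184589 / 0.0292949 ≈ 0.630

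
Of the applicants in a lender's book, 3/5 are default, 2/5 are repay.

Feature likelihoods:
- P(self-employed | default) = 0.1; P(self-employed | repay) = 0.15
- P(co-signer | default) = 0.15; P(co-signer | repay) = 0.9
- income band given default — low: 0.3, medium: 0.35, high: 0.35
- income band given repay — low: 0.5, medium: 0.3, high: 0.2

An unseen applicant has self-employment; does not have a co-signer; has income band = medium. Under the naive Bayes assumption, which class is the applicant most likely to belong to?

default: 0.6 × 0.1 × (1−0.15) × 0.35 = 0.01785
repay: 0.4 × 0.15 × (1−0.9) × 0.3 = 0.0018
Highest score → default.

default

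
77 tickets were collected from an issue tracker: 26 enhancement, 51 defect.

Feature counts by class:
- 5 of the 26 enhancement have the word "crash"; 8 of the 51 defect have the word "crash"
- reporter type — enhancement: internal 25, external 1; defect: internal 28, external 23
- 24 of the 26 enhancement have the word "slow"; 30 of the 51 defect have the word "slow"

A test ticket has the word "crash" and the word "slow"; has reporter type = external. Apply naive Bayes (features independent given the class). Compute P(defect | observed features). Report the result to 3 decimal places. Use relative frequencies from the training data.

enhancement: (26/77) × (5/26) × (1/26) × (24/26) ≈ 0.00230539
defect: (51/77) × (8/51) × (23/51) × (30/51) ≈ 0.0275618
P(defect | x) = 0.0275618 / 0.02986719 ≈ 0.923

0.923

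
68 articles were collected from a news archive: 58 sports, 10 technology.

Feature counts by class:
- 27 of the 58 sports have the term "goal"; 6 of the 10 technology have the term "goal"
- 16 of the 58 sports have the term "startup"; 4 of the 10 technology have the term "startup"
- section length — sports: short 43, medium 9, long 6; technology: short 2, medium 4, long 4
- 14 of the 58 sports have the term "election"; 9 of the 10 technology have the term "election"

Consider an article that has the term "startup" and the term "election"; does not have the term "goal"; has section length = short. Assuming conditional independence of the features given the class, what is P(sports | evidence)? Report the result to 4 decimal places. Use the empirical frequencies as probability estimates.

sports: (58/68) × (31/58) × (16/58) × (43/58) × (14/58) ≈ 0.0225053
technology: (10/68) × (4/10) × (4/10) × (2/10) × (9/10) ≈ 0.00423529
P(sports | x) = 0.0225053 / 0.02674059 ≈ 0.8416

0.8416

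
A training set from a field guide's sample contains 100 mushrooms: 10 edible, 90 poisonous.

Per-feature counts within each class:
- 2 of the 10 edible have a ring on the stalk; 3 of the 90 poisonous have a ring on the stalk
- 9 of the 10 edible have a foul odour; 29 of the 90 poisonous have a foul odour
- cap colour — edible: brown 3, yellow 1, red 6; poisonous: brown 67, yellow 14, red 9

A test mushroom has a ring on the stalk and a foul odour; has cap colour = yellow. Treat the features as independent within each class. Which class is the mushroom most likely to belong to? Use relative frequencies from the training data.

edible: (10/100) × (2/10) × (9/10) × (1/10) = 0.0018
poisonous: (90/100) × (3/90) × (29/90) × (14/90) ≈ 0.0015037
Highest score → edible.

edible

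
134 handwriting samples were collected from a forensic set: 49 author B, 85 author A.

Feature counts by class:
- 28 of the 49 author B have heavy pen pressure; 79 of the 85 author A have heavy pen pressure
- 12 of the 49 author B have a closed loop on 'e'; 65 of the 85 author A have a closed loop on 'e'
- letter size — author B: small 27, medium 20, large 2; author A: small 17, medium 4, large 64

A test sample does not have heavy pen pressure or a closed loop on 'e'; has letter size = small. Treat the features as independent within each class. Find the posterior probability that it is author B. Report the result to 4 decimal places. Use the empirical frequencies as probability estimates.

0.9687

author B: (49/134) × (21/49) × (37/49) × (27/49) ≈ 0.065206
author A: (85/134) × (6/85) × (20/85) × (17/85) ≈ 0.00210711
P(author B | x) = 0.065206 / 0.06731311 ≈ 0.9687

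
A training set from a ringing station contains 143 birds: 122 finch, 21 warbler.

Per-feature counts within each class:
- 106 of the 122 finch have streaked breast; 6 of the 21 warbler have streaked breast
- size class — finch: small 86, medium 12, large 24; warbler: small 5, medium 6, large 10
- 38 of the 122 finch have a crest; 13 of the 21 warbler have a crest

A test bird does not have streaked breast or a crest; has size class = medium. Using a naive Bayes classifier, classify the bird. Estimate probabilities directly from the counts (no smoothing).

finch: (122/143) × (16/122) × (12/122) × (84/122) ≈ 0.00757748
warbler: (21/143) × (15/21) × (6/21) × (8/21) ≈ 0.0114172
Highest score → warbler.

warbler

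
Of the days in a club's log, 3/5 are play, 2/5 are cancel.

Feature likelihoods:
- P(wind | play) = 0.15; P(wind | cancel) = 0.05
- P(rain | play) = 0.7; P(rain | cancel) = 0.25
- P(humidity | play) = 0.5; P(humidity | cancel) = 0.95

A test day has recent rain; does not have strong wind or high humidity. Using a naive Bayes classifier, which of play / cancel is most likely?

play

play: 0.6 × (1−0.15) × 0.7 × (1−0.5) = 0.1785
cancel: 0.4 × (1−0.05) × 0.25 × (1−0.95) = 0.00475
Highest score → play.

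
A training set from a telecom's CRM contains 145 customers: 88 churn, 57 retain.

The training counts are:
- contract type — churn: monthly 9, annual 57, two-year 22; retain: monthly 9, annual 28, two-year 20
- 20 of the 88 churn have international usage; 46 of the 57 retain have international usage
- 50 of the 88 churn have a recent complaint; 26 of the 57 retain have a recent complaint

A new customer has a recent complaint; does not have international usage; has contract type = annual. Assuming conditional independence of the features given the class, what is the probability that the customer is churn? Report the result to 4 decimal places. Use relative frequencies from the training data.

0.9103

churn: (88/145) × (57/88) × (68/88) × (50/88) ≈ 0.172592
retain: (57/145) × (28/57) × (11/57) × (26/57) ≈ 0.0169983
P(churn | x) = 0.172592 / 0.1895903 ≈ 0.9103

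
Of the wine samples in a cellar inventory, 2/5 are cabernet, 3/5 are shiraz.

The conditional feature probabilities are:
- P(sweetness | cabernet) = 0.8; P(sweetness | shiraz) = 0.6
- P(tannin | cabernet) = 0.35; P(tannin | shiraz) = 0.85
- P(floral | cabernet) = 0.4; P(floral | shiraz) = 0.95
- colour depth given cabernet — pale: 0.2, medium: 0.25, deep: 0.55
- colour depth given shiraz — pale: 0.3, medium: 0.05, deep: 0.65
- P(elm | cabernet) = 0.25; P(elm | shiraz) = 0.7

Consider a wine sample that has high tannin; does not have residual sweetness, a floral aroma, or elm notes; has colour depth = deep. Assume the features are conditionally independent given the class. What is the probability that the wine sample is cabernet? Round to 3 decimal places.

cabernet: 0.4 × (1−0.8) × 0.35 × (1−0.4) × 0.55 × (1−0.25) = 0.00693
shiraz: 0.6 × (1−0.6) × 0.85 × (1−0.95) × 0.65 × (1−0.7) = 0.001989
P(cabernet | x) = 0.00693 / 0.008919 ≈ 0.777

0.777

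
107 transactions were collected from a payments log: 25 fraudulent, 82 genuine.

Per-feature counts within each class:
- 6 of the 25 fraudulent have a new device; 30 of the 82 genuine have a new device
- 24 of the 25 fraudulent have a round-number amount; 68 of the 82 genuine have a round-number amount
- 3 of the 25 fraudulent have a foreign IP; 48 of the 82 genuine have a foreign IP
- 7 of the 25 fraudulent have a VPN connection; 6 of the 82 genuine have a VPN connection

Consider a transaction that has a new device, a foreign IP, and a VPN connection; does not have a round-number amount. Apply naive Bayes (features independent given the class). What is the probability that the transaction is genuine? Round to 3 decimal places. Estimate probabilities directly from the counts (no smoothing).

fraudulent: (25/107) × (6/25) × (1/25) × (3/25) × (7/25) ≈ 0.0000753645
genuine: (82/107) × (30/82) × (14/82) × (48/82) × (6/82) ≈ 0.0020503
P(genuine | x) = 0.0020503 / 0.0021256645 ≈ 0.965

0.965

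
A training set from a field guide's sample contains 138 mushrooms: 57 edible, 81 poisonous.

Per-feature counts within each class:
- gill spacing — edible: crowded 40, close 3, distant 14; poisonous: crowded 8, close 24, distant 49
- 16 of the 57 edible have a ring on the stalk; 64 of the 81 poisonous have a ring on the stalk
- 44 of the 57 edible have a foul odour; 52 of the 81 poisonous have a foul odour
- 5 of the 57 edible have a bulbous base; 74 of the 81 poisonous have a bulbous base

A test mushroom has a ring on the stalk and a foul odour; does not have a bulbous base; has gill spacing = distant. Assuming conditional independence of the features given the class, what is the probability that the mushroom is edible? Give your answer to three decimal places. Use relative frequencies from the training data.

0.563

edible: (57/138) × (14/57) × (16/57) × (44/57) × (52/57) ≈ 0.020054
poisonous: (81/138) × (49/81) × (64/81) × (52/81) × (7/81) ≈ 0.0155648
P(edible | x) = 0.020054 / 0.0356188 ≈ 0.563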